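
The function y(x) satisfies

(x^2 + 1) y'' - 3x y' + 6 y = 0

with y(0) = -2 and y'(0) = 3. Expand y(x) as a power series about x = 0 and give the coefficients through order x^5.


Ansatz: y(x) = sum_{n>=0} a_n x^n, so y'(x) = sum_{n>=1} n a_n x^(n-1) and y''(x) = sum_{n>=2} n(n-1) a_n x^(n-2).
Substitute into P(x) y'' + Q(x) y' + R(x) y = 0 with P(x) = x^2 + 1, Q(x) = -3x, R(x) = 6, and match powers of x.
Initial conditions: a_0 = -2, a_1 = 3.
Setting the coefficient of each power of x to zero and solving order by order (substituting the coefficients already found):
  x^0: 2 a_2 + 6 a_0 = 0  ->  2 a_2 = -6 a_0 = 12  ->  a_2 = 6
  x^1: 6 a_3 + 3 a_1 = 0  ->  6 a_3 = -3 a_1 = -9  ->  a_3 = -3/2
  x^2: 12 a_4 + 2 a_2 = 0  ->  12 a_4 = -2 a_2 = -12  ->  a_4 = -1
  x^3: 20 a_5 + 3 a_3 = 0  ->  20 a_5 = -3 a_3 = 9/2  ->  a_5 = 9/40
Truncated series: y(x) = -2 + 3 x + 6 x^2 - (3/2) x^3 - x^4 + (9/40) x^5 + O(x^6).

a_0 = -2; a_1 = 3; a_2 = 6; a_3 = -3/2; a_4 = -1; a_5 = 9/40


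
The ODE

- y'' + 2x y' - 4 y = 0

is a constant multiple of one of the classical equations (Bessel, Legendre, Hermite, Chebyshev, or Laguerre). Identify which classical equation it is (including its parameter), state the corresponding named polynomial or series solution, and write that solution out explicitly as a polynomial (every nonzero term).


All three coefficients share the factor -1; dividing through by -1 gives  y'' - 2x y' + 4 y = 0.
This matches the Hermite equation y'' - 2x y' + 2n y = 0 with 2n = 4, so n = 2; the polynomial solution is H_2(x).
With y = sum_k a_k x^k, matching x^k gives (k+2)(k+1) a_{k+2} = 2(k - n) a_k = 2(k - 2) a_k. The right side vanishes at k = 2, so the series with the parity of 2 terminates at degree 2.
Standard normalization: leading coefficient of H_n is 2^n, so a_2 = 2^2 = 4. Work downward with a_k = (k+1)(k+2) a_{k+2} / (2(k - n)):
  a_0 = (1)(2)(4) / (2(0 - 2)) = 8/(-4) = -2
Hence H_2(x) = 4 x^2 - 2.

H_2(x); series = 4 x^2 - 2


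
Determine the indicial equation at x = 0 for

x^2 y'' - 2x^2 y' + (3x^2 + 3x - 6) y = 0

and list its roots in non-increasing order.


Divide by x^2 to reach normal form y'' + P_1(x) y' + P_2(x) y = 0 with P_1(x) = -2 and P_2(x) = 3 + 3/x - 6/x^2.
x = 0 is a singular point because the y-coefficient 3 + 3/x - 6/x^2 has a pole at x = 0.
It is a regular singular point because x P_1(x) = p(x) = -2x and x^2 P_2(x) = q(x) = 3x^2 + 3x - 6 are polynomials, hence analytic at x = 0.
p(0) = 0,  q(0) = -6.
Indicial equation: r(r-1) + p(0) r + q(0) = 0, i.e. r^2 + (p(0) - 1) r + q(0) = 0, i.e. r^2 - 1 r - 6 = 0.
Discriminant: (-1)^2 - 4(-6) = 25, so r = (1 ± 5)/2.
Solving: r_1 = 3, r_2 = -2.

indicial: r^2 - 1 r - 6 = 0; roots r_1 = 3, r_2 = -2


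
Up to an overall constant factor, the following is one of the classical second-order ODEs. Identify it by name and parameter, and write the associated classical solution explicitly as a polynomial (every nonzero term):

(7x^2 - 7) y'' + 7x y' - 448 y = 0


All three coefficients share the factor -7; dividing through by -7 gives  (1 - x^2) y'' - x y' + 64 y = 0.
This matches the Chebyshev equation (1 - x^2) y'' - x y' + n^2 y = 0 (note the -x y' term, not -2x y') with n^2 = 64, so n = 8; the polynomial solution is T_8(x).
With y = sum_k a_k x^k, matching x^k gives (k+2)(k+1) a_{k+2} = (k^2 - n^2) a_k = (k - 8)(k + 8) a_k. The right side vanishes at k = 8, so the series with the parity of 8 terminates at degree 8.
Standard normalization: leading coefficient of T_n is 2^(n-1), so a_8 = 2^7 = 128. Work downward with a_k = (k+1)(k+2) a_{k+2} / ((k - 8)(k + 8)):
  a_6 = (7)(8)(128) / ((6 - 8)(6 + 8)) = 7168/(-28) = -256
  a_4 = (5)(6)(-256) / ((4 - 8)(4 + 8)) = -7680/(-48) = 160
  a_2 = (3)(4)(160) / ((2 - 8)(2 + 8)) = 1920/(-60) = -32
  a_0 = (1)(2)(-32) / ((0 - 8)(0 + 8)) = -64/(-64) = 1
Hence T_8(x) = 128 x^8 - 256 x^6 + 160 x^4 - 32 x^2 + 1.

T_8(x); series = 128 x^8 - 256 x^6 + 160 x^4 - 32 x^2 + 1


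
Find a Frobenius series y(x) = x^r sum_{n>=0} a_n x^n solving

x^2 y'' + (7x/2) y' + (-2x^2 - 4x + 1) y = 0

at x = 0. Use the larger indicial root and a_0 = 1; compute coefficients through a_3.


Write in Frobenius form y'' + (p(x)/x) y' + (q(x)/x^2) y = 0:
  p(x) = 7/2,  q(x) = -2x^2 - 4x + 1.
Indicial equation: r(r-1) + (7/2) r + (1) = 0 -> roots r_1 = -1/2, r_2 = -2.
Take r = r_1 = -1/2. Let y(x) = x^r sum_{n>=0} a_n x^n with a_0 = 1.
Substitute y = x^r sum a_n x^n and match x^{r+n}. The recurrence is
  D(n) a_n - 4 a_{n-1} - 2 a_{n-2} = 0,  where D(n) = (r+n)(r+n-1) + (7/2)(r+n) + (1).
  a_n = [4 a_{n-1} + 2 a_{n-2}] / D(n).
Since the indicial polynomial factors as (r - r_1)(r - r_2), D(n) = (r_1 + n - r_1)(r_1 + n - r_2) = n(n + 3/2).
Evaluating step by step (a_0 = 1):
  n = 1: D(1) = 1(1 + 3/2) = 5/2; numerator = 4(1) = 4; a_1 = (4)/(5/2) = 8/5
  n = 2: D(2) = 2(2 + 3/2) = 7; numerator = 4(8/5) + 2(1) = 42/5; a_2 = (42/5)/(7) = 6/5
  n = 3: D(3) = 3(3 + 3/2) = 27/2; numerator = 4(6/5) + 2(8/5) = 8; a_3 = (8)/(27/2) = 16/27

r = -1/2; a_0 = 1; a_1 = 8/5; a_2 = 6/5; a_3 = 16/27


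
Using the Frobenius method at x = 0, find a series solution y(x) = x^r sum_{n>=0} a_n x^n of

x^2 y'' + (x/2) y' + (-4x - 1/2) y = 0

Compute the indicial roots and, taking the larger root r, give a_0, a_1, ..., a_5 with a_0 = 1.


Write in Frobenius form y'' + (p(x)/x) y' + (q(x)/x^2) y = 0:
  p(x) = 1/2,  q(x) = -4x - 1/2.
Indicial equation: r(r-1) + (1/2) r + (-1/2) = 0 -> roots r_1 = 1, r_2 = -1/2.
Take r = r_1 = 1. Let y(x) = x^r sum_{n>=0} a_n x^n with a_0 = 1.
Substitute y = x^r sum a_n x^n and match x^{r+n}. The recurrence is
  D(n) a_n - 4 a_{n-1} = 0,  where D(n) = (r+n)(r+n-1) + (1/2)(r+n) + (-1/2).
  a_n = 4 / D(n) * a_{n-1}.
Since the indicial polynomial factors as (r - r_1)(r - r_2), D(n) = (r_1 + n - r_1)(r_1 + n - r_2) = n(n + 3/2).
Evaluating step by step (a_0 = 1):
  n = 1: D(1) = 1(1 + 3/2) = 5/2; numerator = 4(1) = 4; a_1 = (4)/(5/2) = 8/5
  n = 2: D(2) = 2(2 + 3/2) = 7; numerator = 4(8/5) = 32/5; a_2 = (32/5)/(7) = 32/35
  n = 3: D(3) = 3(3 + 3/2) = 27/2; numerator = 4(32/35) = 128/35; a_3 = (128/35)/(27/2) = 256/945
  n = 4: D(4) = 4(4 + 3/2) = 22; numerator = 4(256/945) = 1024/945; a_4 = (1024/945)/(22) = 512/10395
  n = 5: D(5) = 5(5 + 3/2) = 65/2; numerator = 4(512/10395) = 2048/10395; a_5 = (2048/10395)/(65/2) = 4096/675675

r = 1; a_0 = 1; a_1 = 8/5; a_2 = 32/35; a_3 = 256/945; a_4 = 512/10395; a_5 = 4096/675675


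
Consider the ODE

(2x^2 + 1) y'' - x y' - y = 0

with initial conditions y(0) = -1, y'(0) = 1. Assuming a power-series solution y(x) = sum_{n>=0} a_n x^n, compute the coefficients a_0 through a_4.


Ansatz: y(x) = sum_{n>=0} a_n x^n, so y'(x) = sum_{n>=1} n a_n x^(n-1) and y''(x) = sum_{n>=2} n(n-1) a_n x^(n-2).
Substitute into P(x) y'' + Q(x) y' + R(x) y = 0 with P(x) = 2x^2 + 1, Q(x) = -x, R(x) = -1, and match powers of x.
Initial conditions: a_0 = -1, a_1 = 1.
Setting the coefficient of each power of x to zero and solving order by order (substituting the coefficients already found):
  x^0: 2 a_2 - a_0 = 0  ->  2 a_2 = a_0 = -1  ->  a_2 = -1/2
  x^1: 6 a_3 - 2 a_1 = 0  ->  6 a_3 = 2 a_1 = 2  ->  a_3 = 1/3
  x^2: 12 a_4 + a_2 = 0  ->  12 a_4 = -a_2 = 1/2  ->  a_4 = 1/24
Truncated series: y(x) = -1 + x - (1/2) x^2 + (1/3) x^3 + (1/24) x^4 + O(x^5).

a_0 = -1; a_1 = 1; a_2 = -1/2; a_3 = 1/3; a_4 = 1/24


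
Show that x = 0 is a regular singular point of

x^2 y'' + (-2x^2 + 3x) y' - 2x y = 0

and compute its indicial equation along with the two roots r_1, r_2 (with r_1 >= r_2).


Divide by x^2 to reach normal form y'' + P_1(x) y' + P_2(x) y = 0 with P_1(x) = -2 + 3/x and P_2(x) = -2/x.
x = 0 is a singular point because the y'-coefficient -2 + 3/x has a pole at x = 0 and the y-coefficient -2/x has a pole at x = 0.
It is a regular singular point because x P_1(x) = p(x) = 3 - 2x and x^2 P_2(x) = q(x) = -2x are polynomials, hence analytic at x = 0.
p(0) = 3,  q(0) = 0.
Indicial equation: r(r-1) + p(0) r + q(0) = 0, i.e. r^2 + (p(0) - 1) r + q(0) = 0, i.e. r^2 + 2 r = 0.
Discriminant: (2)^2 - 4(0) = 4, so r = (-2 ± 2)/2.
Solving: r_1 = 0, r_2 = -2.

indicial: r^2 + 2 r = 0; roots r_1 = 0, r_2 = -2


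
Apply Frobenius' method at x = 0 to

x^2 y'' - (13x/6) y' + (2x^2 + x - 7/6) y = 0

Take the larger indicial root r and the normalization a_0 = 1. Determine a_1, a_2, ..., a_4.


Write in Frobenius form y'' + (p(x)/x) y' + (q(x)/x^2) y = 0:
  p(x) = -13/6,  q(x) = 2x^2 + x - 7/6.
Indicial equation: r(r-1) + (-13/6) r + (-7/6) = 0 -> roots r_1 = 7/2, r_2 = -1/3.
Take r = r_1 = 7/2. Let y(x) = x^r sum_{n>=0} a_n x^n with a_0 = 1.
Substitute y = x^r sum a_n x^n and match x^{r+n}. The recurrence is
  D(n) a_n + 1 a_{n-1} + 2 a_{n-2} = 0,  where D(n) = (r+n)(r+n-1) + (-13/6)(r+n) + (-7/6).
  a_n = [-1 a_{n-1} - 2 a_{n-2}] / D(n).
Since the indicial polynomial factors as (r - r_1)(r - r_2), D(n) = (r_1 + n - r_1)(r_1 + n - r_2) = n(n + 23/6).
Evaluating step by step (a_0 = 1):
  n = 1: D(1) = 1(1 + 23/6) = 29/6; numerator = -1(1) = -1; a_1 = (-1)/(29/6) = -6/29
  n = 2: D(2) = 2(2 + 23/6) = 35/3; numerator = -1(-6/29) - 2(1) = -52/29; a_2 = (-52/29)/(35/3) = -156/1015
  n = 3: D(3) = 3(3 + 23/6) = 41/2; numerator = -1(-156/1015) - 2(-6/29) = 576/1015; a_3 = (576/1015)/(41/2) = 1152/41615
  n = 4: D(4) = 4(4 + 23/6) = 94/3; numerator = -1(1152/41615) - 2(-156/1015) = 2328/8323; a_4 = (2328/8323)/(94/3) = 3492/391181

r = 7/2; a_0 = 1; a_1 = -6/29; a_2 = -156/1015; a_3 = 1152/41615; a_4 = 3492/391181


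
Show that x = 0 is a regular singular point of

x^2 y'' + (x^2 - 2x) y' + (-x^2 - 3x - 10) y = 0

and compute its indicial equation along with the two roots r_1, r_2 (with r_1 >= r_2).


Divide by x^2 to reach normal form y'' + P_1(x) y' + P_2(x) y = 0 with P_1(x) = 1 - 2/x and P_2(x) = -1 - 3/x - 10/x^2.
x = 0 is a singular point because the y'-coefficient 1 - 2/x has a pole at x = 0 and the y-coefficient -1 - 3/x - 10/x^2 has a pole at x = 0.
It is a regular singular point because x P_1(x) = p(x) = x - 2 and x^2 P_2(x) = q(x) = -x^2 - 3x - 10 are polynomials, hence analytic at x = 0.
p(0) = -2,  q(0) = -10.
Indicial equation: r(r-1) + p(0) r + q(0) = 0, i.e. r^2 + (p(0) - 1) r + q(0) = 0, i.e. r^2 - 3 r - 10 = 0.
Discriminant: (-3)^2 - 4(-10) = 49, so r = (3 ± 7)/2.
Solving: r_1 = 5, r_2 = -2.

indicial: r^2 - 3 r - 10 = 0; roots r_1 = 5, r_2 = -2


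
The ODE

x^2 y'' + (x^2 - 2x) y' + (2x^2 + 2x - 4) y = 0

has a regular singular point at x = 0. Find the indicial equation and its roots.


Divide by x^2 to reach normal form y'' + P_1(x) y' + P_2(x) y = 0 with P_1(x) = 1 - 2/x and P_2(x) = 2 + 2/x - 4/x^2.
x = 0 is a singular point because the y'-coefficient 1 - 2/x has a pole at x = 0 and the y-coefficient 2 + 2/x - 4/x^2 has a pole at x = 0.
It is a regular singular point because x P_1(x) = p(x) = x - 2 and x^2 P_2(x) = q(x) = 2x^2 + 2x - 4 are polynomials, hence analytic at x = 0.
p(0) = -2,  q(0) = -4.
Indicial equation: r(r-1) + p(0) r + q(0) = 0, i.e. r^2 + (p(0) - 1) r + q(0) = 0, i.e. r^2 - 3 r - 4 = 0.
Discriminant: (-3)^2 - 4(-4) = 25, so r = (3 ± 5)/2.
Solving: r_1 = 4, r_2 = -1.

indicial: r^2 - 3 r - 4 = 0; roots r_1 = 4, r_2 = -1


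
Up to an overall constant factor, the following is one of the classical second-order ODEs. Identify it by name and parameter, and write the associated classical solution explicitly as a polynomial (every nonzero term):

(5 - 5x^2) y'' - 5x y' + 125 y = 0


All three coefficients share the factor 5; dividing through by 5 gives  (1 - x^2) y'' - x y' + 25 y = 0.
This matches the Chebyshev equation (1 - x^2) y'' - x y' + n^2 y = 0 (note the -x y' term, not -2x y') with n^2 = 25, so n = 5; the polynomial solution is T_5(x).
With y = sum_k a_k x^k, matching x^k gives (k+2)(k+1) a_{k+2} = (k^2 - n^2) a_k = (k - 5)(k + 5) a_k. The right side vanishes at k = 5, so the series with the parity of 5 terminates at degree 5.
Standard normalization: leading coefficient of T_n is 2^(n-1), so a_5 = 2^4 = 16. Work downward with a_k = (k+1)(k+2) a_{k+2} / ((k - 5)(k + 5)):
  a_3 = (4)(5)(16) / ((3 - 5)(3 + 5)) = 320/(-16) = -20
  a_1 = (2)(3)(-20) / ((1 - 5)(1 + 5)) = -120/(-24) = 5
Hence T_5(x) = 16 x^5 - 20 x^3 + 5 x.

T_5(x); series = 16 x^5 - 20 x^3 + 5 x


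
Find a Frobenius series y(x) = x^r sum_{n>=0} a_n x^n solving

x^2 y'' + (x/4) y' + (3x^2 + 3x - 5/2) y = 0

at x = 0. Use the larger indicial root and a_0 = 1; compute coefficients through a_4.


Write in Frobenius form y'' + (p(x)/x) y' + (q(x)/x^2) y = 0:
  p(x) = 1/4,  q(x) = 3x^2 + 3x - 5/2.
Indicial equation: r(r-1) + (1/4) r + (-5/2) = 0 -> roots r_1 = 2, r_2 = -5/4.
Take r = r_1 = 2. Let y(x) = x^r sum_{n>=0} a_n x^n with a_0 = 1.
Substitute y = x^r sum a_n x^n and match x^{r+n}. The recurrence is
  D(n) a_n + 3 a_{n-1} + 3 a_{n-2} = 0,  where D(n) = (r+n)(r+n-1) + (1/4)(r+n) + (-5/2).
  a_n = [-3 a_{n-1} - 3 a_{n-2}] / D(n).
Since the indicial polynomial factors as (r - r_1)(r - r_2), D(n) = (r_1 + n - r_1)(r_1 + n - r_2) = n(n + 13/4).
Evaluating step by step (a_0 = 1):
  n = 1: D(1) = 1(1 + 13/4) = 17/4; numerator = -3(1) = -3; a_1 = (-3)/(17/4) = -12/17
  n = 2: D(2) = 2(2 + 13/4) = 21/2; numerator = -3(-12/17) - 3(1) = -15/17; a_2 = (-15/17)/(21/2) = -10/119
  n = 3: D(3) = 3(3 + 13/4) = 75/4; numerator = -3(-10/119) - 3(-12/17) = 282/119; a_3 = (282/119)/(75/4) = 376/2975
  n = 4: D(4) = 4(4 + 13/4) = 29; numerator = -3(376/2975) - 3(-10/119) = -54/425; a_4 = (-54/425)/(29) = -54/12325

r = 2; a_0 = 1; a_1 = -12/17; a_2 = -10/119; a_3 = 376/2975; a_4 = -54/12325


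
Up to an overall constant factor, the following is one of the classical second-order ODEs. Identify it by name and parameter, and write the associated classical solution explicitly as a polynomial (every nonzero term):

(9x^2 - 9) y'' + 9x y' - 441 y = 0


All three coefficients share the factor -9; dividing through by -9 gives  (1 - x^2) y'' - x y' + 49 y = 0.
This matches the Chebyshev equation (1 - x^2) y'' - x y' + n^2 y = 0 (note the -x y' term, not -2x y') with n^2 = 49, so n = 7; the polynomial solution is T_7(x).
With y = sum_k a_k x^k, matching x^k gives (k+2)(k+1) a_{k+2} = (k^2 - n^2) a_k = (k - 7)(k + 7) a_k. The right side vanishes at k = 7, so the series with the parity of 7 terminates at degree 7.
Standard normalization: leading coefficient of T_n is 2^(n-1), so a_7 = 2^6 = 64. Work downward with a_k = (k+1)(k+2) a_{k+2} / ((k - 7)(k + 7)):
  a_5 = (6)(7)(64) / ((5 - 7)(5 + 7)) = 2688/(-24) = -112
  a_3 = (4)(5)(-112) / ((3 - 7)(3 + 7)) = -2240/(-40) = 56
  a_1 = (2)(3)(56) / ((1 - 7)(1 + 7)) = 336/(-48) = -7
Hence T_7(x) = 64 x^7 - 112 x^5 + 56 x^3 - 7 x.

T_7(x); series = 64 x^7 - 112 x^5 + 56 x^3 - 7 x


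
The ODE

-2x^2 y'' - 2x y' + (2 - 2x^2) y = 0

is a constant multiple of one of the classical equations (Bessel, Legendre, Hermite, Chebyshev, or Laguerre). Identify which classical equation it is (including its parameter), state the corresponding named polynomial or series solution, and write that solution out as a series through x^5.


All three coefficients share the factor -2; dividing through by -2 gives  x^2 y'' + x y' + (x^2 - 1) y = 0.
This matches the Bessel equation x^2 y'' + x y' + (x^2 - nu^2) y = 0 with nu^2 = 1, so nu = 1; the solution bounded at x = 0 is J_1(x).
Frobenius at x = 0: indicial roots ±nu; for r = nu the recurrence k(k + 2nu) c_k = -c_{k-2} gives the standard series J_nu(x) = sum_{k>=0} (-1)^k / (k! (k+nu)!) (x/2)^(2k+nu). Evaluate the first 3 terms:
  k = 0: (-1)^0 / (0! * 1! * 2^1) x^1 = 1/(1*1*2) x^1 = (1/2) x^1
  k = 1: (-1)^1 / (1! * 2! * 2^3) x^3 = -1/(1*2*8) x^3 = (-1/16) x^3
  k = 2: (-1)^2 / (2! * 3! * 2^5) x^5 = 1/(2*6*32) x^5 = (1/384) x^5
Hence J_1(x) = x^5/384 - x^3/16 + x/2 + ....

J_1(x); series = x^5/384 - x^3/16 + x/2


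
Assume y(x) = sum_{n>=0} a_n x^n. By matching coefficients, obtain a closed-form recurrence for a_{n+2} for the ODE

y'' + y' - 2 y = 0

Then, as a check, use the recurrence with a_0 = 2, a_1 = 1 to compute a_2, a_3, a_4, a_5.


Substitute y = sum_n a_n x^n.
y''(x) has coefficient (n+2)(n+1) a_{n+2} at x^n;
y'(x) has coefficient (n+1) a_{n+1} at x^n;
-2 y(x) has coefficient -2 a_n at x^n.
Matching x^n: (n+2)(n+1) a_{n+2} + (n+1) a_{n+1} - 2 a_n = 0.
Thus a_{n+2} = [-(n+1) a_{n+1} + 2 a_n] / ((n+1)(n+2)).

Check with a_0 = 2, a_1 = 1 (apply the recurrence for n = 0, 1, 2, 3): a_0 = 2, a_1 = 1, a_2 = 3/2, a_3 = -1/6, a_4 = 7/24, a_5 = -3/40.

a_(n+2) = [-(n+1) a_(n+1) + 2 a_n] / ((n+1)(n+2)); check: a_0 = 2, a_1 = 1, a_2 = 3/2, a_3 = -1/6, a_4 = 7/24, a_5 = -3/40


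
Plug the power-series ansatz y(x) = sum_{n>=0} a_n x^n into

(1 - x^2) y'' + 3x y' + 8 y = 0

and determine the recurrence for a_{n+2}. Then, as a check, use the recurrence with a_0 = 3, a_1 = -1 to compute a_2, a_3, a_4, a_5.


Substitute y = sum_n a_n x^n.
(1 - 1 x^2) y'' contributes (n+2)(n+1) a_{n+2} - n(n-1) a_n at x^n.
3 x y'(x) contributes 3 n a_n at x^n.
8 y(x) contributes 8 a_n at x^n.
Matching x^n: (n+2)(n+1) a_{n+2} + (-n(n-1) + 3 n + 8) a_n = 0.
Thus a_{n+2} = (n(n-1) - 3 n - 8) / ((n+1)(n+2)) * a_n.

Check with a_0 = 3, a_1 = -1 (apply the recurrence for n = 0, 1, 2, 3): a_0 = 3, a_1 = -1, a_2 = -12, a_3 = 11/6, a_4 = 12, a_5 = -121/120.

a_(n+2) = (n(n-1) - 3 n - 8) / ((n+1)(n+2)) * a_n; check: a_0 = 3, a_1 = -1, a_2 = -12, a_3 = 11/6, a_4 = 12, a_5 = -121/120


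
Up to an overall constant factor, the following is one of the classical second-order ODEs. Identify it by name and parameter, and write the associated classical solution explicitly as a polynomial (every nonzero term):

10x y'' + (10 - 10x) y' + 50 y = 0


All three coefficients share the factor 10; dividing through by 10 gives  x y'' + (1 - x) y' + 5 y = 0.
This matches the Laguerre equation x y'' + (1 - x) y' + n y = 0 with n = 5; the polynomial solution is L_5(x).
With y = sum_k a_k x^k, matching x^k gives (k+1)k a_{k+1} + (k+1) a_{k+1} - k a_k + n a_k = 0, i.e. (k+1)^2 a_{k+1} = (k - n) a_k = (k - 5) a_k. The right side vanishes at k = 5, so the series terminates at degree 5.
Standard normalization L_n(0) = 1 gives a_0 = 1. Work upward with a_{k+1} = (k - 5) a_k / (k+1)^2:
  a_1 = (0 - 5)(1) / 1^2 = -5/1 = -5
  a_2 = (1 - 5)(-5) / 2^2 = 20/4 = 5
  a_3 = (2 - 5)(5) / 3^2 = -15/9 = -5/3
  a_4 = (3 - 5)(-5/3) / 4^2 = (10/3)/16 = 5/24
  a_5 = (4 - 5)(5/24) / 5^2 = (-5/24)/25 = -1/120
Hence L_5(x) = -x^5/120 + 5 x^4/24 - 5 x^3/3 + 5 x^2 - 5 x + 1.

L_5(x); series = -x^5/120 + 5 x^4/24 - 5 x^3/3 + 5 x^2 - 5 x + 1


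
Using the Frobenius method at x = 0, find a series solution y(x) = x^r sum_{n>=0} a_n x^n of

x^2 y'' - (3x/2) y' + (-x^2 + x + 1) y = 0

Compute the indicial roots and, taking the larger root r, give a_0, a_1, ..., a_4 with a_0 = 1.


Write in Frobenius form y'' + (p(x)/x) y' + (q(x)/x^2) y = 0:
  p(x) = -3/2,  q(x) = -x^2 + x + 1.
Indicial equation: r(r-1) + (-3/2) r + (1) = 0 -> roots r_1 = 2, r_2 = 1/2.
Take r = r_1 = 2. Let y(x) = x^r sum_{n>=0} a_n x^n with a_0 = 1.
Substitute y = x^r sum a_n x^n and match x^{r+n}. The recurrence is
  D(n) a_n + 1 a_{n-1} - 1 a_{n-2} = 0,  where D(n) = (r+n)(r+n-1) + (-3/2)(r+n) + (1).
  a_n = [-1 a_{n-1} + 1 a_{n-2}] / D(n).
Since the indicial polynomial factors as (r - r_1)(r - r_2), D(n) = (r_1 + n - r_1)(r_1 + n - r_2) = n(n + 3/2).
Evaluating step by step (a_0 = 1):
  n = 1: D(1) = 1(1 + 3/2) = 5/2; numerator = -1(1) = -1; a_1 = (-1)/(5/2) = -2/5
  n = 2: D(2) = 2(2 + 3/2) = 7; numerator = -1(-2/5) + 1(1) = 7/5; a_2 = (7/5)/(7) = 1/5
  n = 3: D(3) = 3(3 + 3/2) = 27/2; numerator = -1(1/5) + 1(-2/5) = -3/5; a_3 = (-3/5)/(27/2) = -2/45
  n = 4: D(4) = 4(4 + 3/2) = 22; numerator = -1(-2/45) + 1(1/5) = 11/45; a_4 = (11/45)/(22) = 1/90

r = 2; a_0 = 1; a_1 = -2/5; a_2 = 1/5; a_3 = -2/45; a_4 = 1/90


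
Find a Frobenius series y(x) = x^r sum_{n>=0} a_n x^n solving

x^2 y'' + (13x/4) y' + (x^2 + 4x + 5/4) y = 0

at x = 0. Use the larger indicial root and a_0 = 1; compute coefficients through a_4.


Write in Frobenius form y'' + (p(x)/x) y' + (q(x)/x^2) y = 0:
  p(x) = 13/4,  q(x) = x^2 + 4x + 5/4.
Indicial equation: r(r-1) + (13/4) r + (5/4) = 0 -> roots r_1 = -1, r_2 = -5/4.
Take r = r_1 = -1. Let y(x) = x^r sum_{n>=0} a_n x^n with a_0 = 1.
Substitute y = x^r sum a_n x^n and match x^{r+n}. The recurrence is
  D(n) a_n + 4 a_{n-1} + 1 a_{n-2} = 0,  where D(n) = (r+n)(r+n-1) + (13/4)(r+n) + (5/4).
  a_n = [-4 a_{n-1} - 1 a_{n-2}] / D(n).
Since the indicial polynomial factors as (r - r_1)(r - r_2), D(n) = (r_1 + n - r_1)(r_1 + n - r_2) = n(n + 1/4).
Evaluating step by step (a_0 = 1):
  n = 1: D(1) = 1(1 + 1/4) = 5/4; numerator = -4(1) = -4; a_1 = (-4)/(5/4) = -16/5
  n = 2: D(2) = 2(2 + 1/4) = 9/2; numerator = -4(-16/5) - 1(1) = 59/5; a_2 = (59/5)/(9/2) = 118/45
  n = 3: D(3) = 3(3 + 1/4) = 39/4; numerator = -4(118/45) - 1(-16/5) = -328/45; a_3 = (-328/45)/(39/4) = -1312/1755
  n = 4: D(4) = 4(4 + 1/4) = 17; numerator = -4(-1312/1755) - 1(118/45) = 646/1755; a_4 = (646/1755)/(17) = 38/1755

r = -1; a_0 = 1; a_1 = -16/5; a_2 = 118/45; a_3 = -1312/1755; a_4 = 38/1755


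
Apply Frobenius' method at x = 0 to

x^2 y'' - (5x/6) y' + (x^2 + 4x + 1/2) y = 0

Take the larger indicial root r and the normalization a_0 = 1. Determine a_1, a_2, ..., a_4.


Write in Frobenius form y'' + (p(x)/x) y' + (q(x)/x^2) y = 0:
  p(x) = -5/6,  q(x) = x^2 + 4x + 1/2.
Indicial equation: r(r-1) + (-5/6) r + (1/2) = 0 -> roots r_1 = 3/2, r_2 = 1/3.
Take r = r_1 = 3/2. Let y(x) = x^r sum_{n>=0} a_n x^n with a_0 = 1.
Substitute y = x^r sum a_n x^n and match x^{r+n}. The recurrence is
  D(n) a_n + 4 a_{n-1} + 1 a_{n-2} = 0,  where D(n) = (r+n)(r+n-1) + (-5/6)(r+n) + (1/2).
  a_n = [-4 a_{n-1} - 1 a_{n-2}] / D(n).
Since the indicial polynomial factors as (r - r_1)(r - r_2), D(n) = (r_1 + n - r_1)(r_1 + n - r_2) = n(n + 7/6).
Evaluating step by step (a_0 = 1):
  n = 1: D(1) = 1(1 + 7/6) = 13/6; numerator = -4(1) = -4; a_1 = (-4)/(13/6) = -24/13
  n = 2: D(2) = 2(2 + 7/6) = 19/3; numerator = -4(-24/13) - 1(1) = 83/13; a_2 = (83/13)/(19/3) = 249/247
  n = 3: D(3) = 3(3 + 7/6) = 25/2; numerator = -4(249/247) - 1(-24/13) = -540/247; a_3 = (-540/247)/(25/2) = -216/1235
  n = 4: D(4) = 4(4 + 7/6) = 62/3; numerator = -4(-216/1235) - 1(249/247) = -381/1235; a_4 = (-381/1235)/(62/3) = -1143/76570

r = 3/2; a_0 = 1; a_1 = -24/13; a_2 = 249/247; a_3 = -216/1235; a_4 = -1143/76570


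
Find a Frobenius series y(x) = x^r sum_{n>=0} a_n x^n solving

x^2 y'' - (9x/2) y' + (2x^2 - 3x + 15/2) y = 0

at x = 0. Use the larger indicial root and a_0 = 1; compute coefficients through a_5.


Write in Frobenius form y'' + (p(x)/x) y' + (q(x)/x^2) y = 0:
  p(x) = -9/2,  q(x) = 2x^2 - 3x + 15/2.
Indicial equation: r(r-1) + (-9/2) r + (15/2) = 0 -> roots r_1 = 3, r_2 = 5/2.
Take r = r_1 = 3. Let y(x) = x^r sum_{n>=0} a_n x^n with a_0 = 1.
Substitute y = x^r sum a_n x^n and match x^{r+n}. The recurrence is
  D(n) a_n - 3 a_{n-1} + 2 a_{n-2} = 0,  where D(n) = (r+n)(r+n-1) + (-9/2)(r+n) + (15/2).
  a_n = [3 a_{n-1} - 2 a_{n-2}] / D(n).
Since the indicial polynomial factors as (r - r_1)(r - r_2), D(n) = (r_1 + n - r_1)(r_1 + n - r_2) = n(n + 1/2).
Evaluating step by step (a_0 = 1):
  n = 1: D(1) = 1(1 + 1/2) = 3/2; numerator = 3(1) = 3; a_1 = (3)/(3/2) = 2
  n = 2: D(2) = 2(2 + 1/2) = 5; numerator = 3(2) - 2(1) = 4; a_2 = (4)/(5) = 4/5
  n = 3: D(3) = 3(3 + 1/2) = 21/2; numerator = 3(4/5) - 2(2) = -8/5; a_3 = (-8/5)/(21/2) = -16/105
  n = 4: D(4) = 4(4 + 1/2) = 18; numerator = 3(-16/105) - 2(4/5) = -72/35; a_4 = (-72/35)/(18) = -4/35
  n = 5: D(5) = 5(5 + 1/2) = 55/2; numerator = 3(-4/35) - 2(-16/105) = -4/105; a_5 = (-4/105)/(55/2) = -8/5775

r = 3; a_0 = 1; a_1 = 2; a_2 = 4/5; a_3 = -16/105; a_4 = -4/35; a_5 = -8/5775


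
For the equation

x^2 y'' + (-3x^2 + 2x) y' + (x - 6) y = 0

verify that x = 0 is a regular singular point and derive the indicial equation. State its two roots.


Divide by x^2 to reach normal form y'' + P_1(x) y' + P_2(x) y = 0 with P_1(x) = -3 + 2/x and P_2(x) = 1/x - 6/x^2.
x = 0 is a singular point because the y'-coefficient -3 + 2/x has a pole at x = 0 and the y-coefficient 1/x - 6/x^2 has a pole at x = 0.
It is a regular singular point because x P_1(x) = p(x) = 2 - 3x and x^2 P_2(x) = q(x) = x - 6 are polynomials, hence analytic at x = 0.
p(0) = 2,  q(0) = -6.
Indicial equation: r(r-1) + p(0) r + q(0) = 0, i.e. r^2 + (p(0) - 1) r + q(0) = 0, i.e. r^2 + 1 r - 6 = 0.
Discriminant: (1)^2 - 4(-6) = 25, so r = (-1 ± 5)/2.
Solving: r_1 = 2, r_2 = -3.

indicial: r^2 + 1 r - 6 = 0; roots r_1 = 2, r_2 = -3


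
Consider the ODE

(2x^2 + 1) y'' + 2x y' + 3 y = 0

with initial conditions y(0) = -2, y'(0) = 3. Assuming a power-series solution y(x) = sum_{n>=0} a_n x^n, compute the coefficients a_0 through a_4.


Ansatz: y(x) = sum_{n>=0} a_n x^n, so y'(x) = sum_{n>=1} n a_n x^(n-1) and y''(x) = sum_{n>=2} n(n-1) a_n x^(n-2).
Substitute into P(x) y'' + Q(x) y' + R(x) y = 0 with P(x) = 2x^2 + 1, Q(x) = 2x, R(x) = 3, and match powers of x.
Initial conditions: a_0 = -2, a_1 = 3.
Setting the coefficient of each power of x to zero and solving order by order (substituting the coefficients already found):
  x^0: 2 a_2 + 3 a_0 = 0  ->  2 a_2 = -3 a_0 = 6  ->  a_2 = 3
  x^1: 6 a_3 + 5 a_1 = 0  ->  6 a_3 = -5 a_1 = -15  ->  a_3 = -5/2
  x^2: 12 a_4 + 11 a_2 = 0  ->  12 a_4 = -11 a_2 = -33  ->  a_4 = -11/4
Truncated series: y(x) = -2 + 3 x + 3 x^2 - (5/2) x^3 - (11/4) x^4 + O(x^5).

a_0 = -2; a_1 = 3; a_2 = 3; a_3 = -5/2; a_4 = -11/4


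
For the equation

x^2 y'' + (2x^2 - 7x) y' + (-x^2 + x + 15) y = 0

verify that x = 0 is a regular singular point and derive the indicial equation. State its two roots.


Divide by x^2 to reach normal form y'' + P_1(x) y' + P_2(x) y = 0 with P_1(x) = 2 - 7/x and P_2(x) = -1 + 1/x + 15/x^2.
x = 0 is a singular point because the y'-coefficient 2 - 7/x has a pole at x = 0 and the y-coefficient -1 + 1/x + 15/x^2 has a pole at x = 0.
It is a regular singular point because x P_1(x) = p(x) = 2x - 7 and x^2 P_2(x) = q(x) = -x^2 + x + 15 are polynomials, hence analytic at x = 0.
p(0) = -7,  q(0) = 15.
Indicial equation: r(r-1) + p(0) r + q(0) = 0, i.e. r^2 + (p(0) - 1) r + q(0) = 0, i.e. r^2 - 8 r + 15 = 0.
Discriminant: (-8)^2 - 4(15) = 4, so r = (8 ± 2)/2.
Solving: r_1 = 5, r_2 = 3.

indicial: r^2 - 8 r + 15 = 0; roots r_1 = 5, r_2 = 3


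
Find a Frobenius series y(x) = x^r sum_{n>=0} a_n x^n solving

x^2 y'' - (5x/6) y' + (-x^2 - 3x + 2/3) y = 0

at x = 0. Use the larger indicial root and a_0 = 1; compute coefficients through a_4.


Write in Frobenius form y'' + (p(x)/x) y' + (q(x)/x^2) y = 0:
  p(x) = -5/6,  q(x) = -x^2 - 3x + 2/3.
Indicial equation: r(r-1) + (-5/6) r + (2/3) = 0 -> roots r_1 = 4/3, r_2 = 1/2.
Take r = r_1 = 4/3. Let y(x) = x^r sum_{n>=0} a_n x^n with a_0 = 1.
Substitute y = x^r sum a_n x^n and match x^{r+n}. The recurrence is
  D(n) a_n - 3 a_{n-1} - 1 a_{n-2} = 0,  where D(n) = (r+n)(r+n-1) + (-5/6)(r+n) + (2/3).
  a_n = [3 a_{n-1} + 1 a_{n-2}] / D(n).
Since the indicial polynomial factors as (r - r_1)(r - r_2), D(n) = (r_1 + n - r_1)(r_1 + n - r_2) = n(n + 5/6).
Evaluating step by step (a_0 = 1):
  n = 1: D(1) = 1(1 + 5/6) = 11/6; numerator = 3(1) = 3; a_1 = (3)/(11/6) = 18/11
  n = 2: D(2) = 2(2 + 5/6) = 17/3; numerator = 3(18/11) + 1(1) = 65/11; a_2 = (65/11)/(17/3) = 195/187
  n = 3: D(3) = 3(3 + 5/6) = 23/2; numerator = 3(195/187) + 1(18/11) = 81/17; a_3 = (81/17)/(23/2) = 162/391
  n = 4: D(4) = 4(4 + 5/6) = 58/3; numerator = 3(162/391) + 1(195/187) = 9831/4301; a_4 = (9831/4301)/(58/3) = 1017/8602

r = 4/3; a_0 = 1; a_1 = 18/11; a_2 = 195/187; a_3 = 162/391; a_4 = 1017/8602


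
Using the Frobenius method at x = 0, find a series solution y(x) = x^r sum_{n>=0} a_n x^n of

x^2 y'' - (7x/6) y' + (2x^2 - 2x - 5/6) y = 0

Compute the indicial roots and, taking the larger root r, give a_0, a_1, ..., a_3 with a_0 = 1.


Write in Frobenius form y'' + (p(x)/x) y' + (q(x)/x^2) y = 0:
  p(x) = -7/6,  q(x) = 2x^2 - 2x - 5/6.
Indicial equation: r(r-1) + (-7/6) r + (-5/6) = 0 -> roots r_1 = 5/2, r_2 = -1/3.
Take r = r_1 = 5/2. Let y(x) = x^r sum_{n>=0} a_n x^n with a_0 = 1.
Substitute y = x^r sum a_n x^n and match x^{r+n}. The recurrence is
  D(n) a_n - 2 a_{n-1} + 2 a_{n-2} = 0,  where D(n) = (r+n)(r+n-1) + (-7/6)(r+n) + (-5/6).
  a_n = [2 a_{n-1} - 2 a_{n-2}] / D(n).
Since the indicial polynomial factors as (r - r_1)(r - r_2), D(n) = (r_1 + n - r_1)(r_1 + n - r_2) = n(n + 17/6).
Evaluating step by step (a_0 = 1):
  n = 1: D(1) = 1(1 + 17/6) = 23/6; numerator = 2(1) = 2; a_1 = (2)/(23/6) = 12/23
  n = 2: D(2) = 2(2 + 17/6) = 29/3; numerator = 2(12/23) - 2(1) = -22/23; a_2 = (-22/23)/(29/3) = -66/667
  n = 3: D(3) = 3(3 + 17/6) = 35/2; numerator = 2(-66/667) - 2(12/23) = -36/29; a_3 = (-36/29)/(35/2) = -72/1015

r = 5/2; a_0 = 1; a_1 = 12/23; a_2 = -66/667; a_3 = -72/1015


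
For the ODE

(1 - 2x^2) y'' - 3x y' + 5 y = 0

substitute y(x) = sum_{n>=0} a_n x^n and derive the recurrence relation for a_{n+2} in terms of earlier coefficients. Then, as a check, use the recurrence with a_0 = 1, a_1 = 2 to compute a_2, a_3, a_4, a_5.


Substitute y = sum_n a_n x^n.
(1 - 2 x^2) y'' contributes (n+2)(n+1) a_{n+2} - 2 n(n-1) a_n at x^n.
-3 x y'(x) contributes -3 n a_n at x^n.
5 y(x) contributes 5 a_n at x^n.
Matching x^n: (n+2)(n+1) a_{n+2} + (-2 n(n-1) - 3 n + 5) a_n = 0.
Thus a_{n+2} = (2 n(n-1) + 3 n - 5) / ((n+1)(n+2)) * a_n.

Check with a_0 = 1, a_1 = 2 (apply the recurrence for n = 0, 1, 2, 3): a_0 = 1, a_1 = 2, a_2 = -5/2, a_3 = -2/3, a_4 = -25/24, a_5 = -8/15.

a_(n+2) = (2 n(n-1) + 3 n - 5) / ((n+1)(n+2)) * a_n; check: a_0 = 1, a_1 = 2, a_2 = -5/2, a_3 = -2/3, a_4 = -25/24, a_5 = -8/15


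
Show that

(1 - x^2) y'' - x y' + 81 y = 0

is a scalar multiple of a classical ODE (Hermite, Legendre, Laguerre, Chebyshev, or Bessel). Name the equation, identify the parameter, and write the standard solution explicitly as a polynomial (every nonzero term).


The equation is already in a standard form:  (1 - x^2) y'' - x y' + 81 y = 0.
This matches the Chebyshev equation (1 - x^2) y'' - x y' + n^2 y = 0 (note the -x y' term, not -2x y') with n^2 = 81, so n = 9; the polynomial solution is T_9(x).
With y = sum_k a_k x^k, matching x^k gives (k+2)(k+1) a_{k+2} = (k^2 - n^2) a_k = (k - 9)(k + 9) a_k. The right side vanishes at k = 9, so the series with the parity of 9 terminates at degree 9.
Standard normalization: leading coefficient of T_n is 2^(n-1), so a_9 = 2^8 = 256. Work downward with a_k = (k+1)(k+2) a_{k+2} / ((k - 9)(k + 9)):
  a_7 = (8)(9)(256) / ((7 - 9)(7 + 9)) = 18432/(-32) = -576
  a_5 = (6)(7)(-576) / ((5 - 9)(5 + 9)) = -24192/(-56) = 432
  a_3 = (4)(5)(432) / ((3 - 9)(3 + 9)) = 8640/(-72) = -120
  a_1 = (2)(3)(-120) / ((1 - 9)(1 + 9)) = -720/(-80) = 9
Hence T_9(x) = 256 x^9 - 576 x^7 + 432 x^5 - 120 x^3 + 9 x.

T_9(x); series = 256 x^9 - 576 x^7 + 432 x^5 - 120 x^3 + 9 x


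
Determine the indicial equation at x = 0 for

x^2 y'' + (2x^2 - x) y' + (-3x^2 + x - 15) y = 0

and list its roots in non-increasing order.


Divide by x^2 to reach normal form y'' + P_1(x) y' + P_2(x) y = 0 with P_1(x) = 2 - 1/x and P_2(x) = -3 + 1/x - 15/x^2.
x = 0 is a singular point because the y'-coefficient 2 - 1/x has a pole at x = 0 and the y-coefficient -3 + 1/x - 15/x^2 has a pole at x = 0.
It is a regular singular point because x P_1(x) = p(x) = 2x - 1 and x^2 P_2(x) = q(x) = -3x^2 + x - 15 are polynomials, hence analytic at x = 0.
p(0) = -1,  q(0) = -15.
Indicial equation: r(r-1) + p(0) r + q(0) = 0, i.e. r^2 + (p(0) - 1) r + q(0) = 0, i.e. r^2 - 2 r - 15 = 0.
Discriminant: (-2)^2 - 4(-15) = 64, so r = (2 ± 8)/2.
Solving: r_1 = 5, r_2 = -3.

indicial: r^2 - 2 r - 15 = 0; roots r_1 = 5, r_2 = -3


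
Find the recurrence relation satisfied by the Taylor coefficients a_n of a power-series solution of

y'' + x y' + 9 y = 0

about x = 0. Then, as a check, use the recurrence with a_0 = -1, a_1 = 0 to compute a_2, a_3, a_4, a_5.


Substitute y = sum_n a_n x^n.
y''(x) has coefficient (n+2)(n+1) a_{n+2} at x^n;
x y'(x) has coefficient n a_n at x^n (shift);
9 y(x) has coefficient 9 a_n at x^n.
Matching x^n: (n+2)(n+1) a_{n+2} + (n + 9) a_n = 0.
Thus a_{n+2} = (-n - 9) / ((n+1)(n+2)) * a_n.

Check with a_0 = -1, a_1 = 0 (apply the recurrence for n = 0, 1, 2, 3): a_0 = -1, a_1 = 0, a_2 = 9/2, a_3 = 0, a_4 = -33/8, a_5 = 0.

a_(n+2) = (-n - 9) / ((n+1)(n+2)) * a_n; check: a_0 = -1, a_1 = 0, a_2 = 9/2, a_3 = 0, a_4 = -33/8, a_5 = 0


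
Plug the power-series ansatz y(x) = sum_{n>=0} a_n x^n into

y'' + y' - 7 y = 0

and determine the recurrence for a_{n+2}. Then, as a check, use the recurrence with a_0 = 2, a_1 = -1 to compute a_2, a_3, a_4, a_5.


Substitute y = sum_n a_n x^n.
y''(x) has coefficient (n+2)(n+1) a_{n+2} at x^n;
y'(x) has coefficient (n+1) a_{n+1} at x^n;
-7 y(x) has coefficient -7 a_n at x^n.
Matching x^n: (n+2)(n+1) a_{n+2} + (n+1) a_{n+1} - 7 a_n = 0.
Thus a_{n+2} = [-(n+1) a_{n+1} + 7 a_n] / ((n+1)(n+2)).

Check with a_0 = 2, a_1 = -1 (apply the recurrence for n = 0, 1, 2, 3): a_0 = 2, a_1 = -1, a_2 = 15/2, a_3 = -11/3, a_4 = 127/24, a_5 = -281/120.

a_(n+2) = [-(n+1) a_(n+1) + 7 a_n] / ((n+1)(n+2)); check: a_0 = 2, a_1 = -1, a_2 = 15/2, a_3 = -11/3, a_4 = 127/24, a_5 = -281/120


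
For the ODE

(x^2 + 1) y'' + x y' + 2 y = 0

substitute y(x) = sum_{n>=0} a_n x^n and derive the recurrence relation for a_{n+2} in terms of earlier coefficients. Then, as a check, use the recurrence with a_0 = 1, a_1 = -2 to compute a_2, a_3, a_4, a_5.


Substitute y = sum_n a_n x^n.
(1 + 1 x^2) y'' contributes (n+2)(n+1) a_{n+2} + n(n-1) a_n at x^n.
x y'(x) contributes n a_n at x^n.
2 y(x) contributes 2 a_n at x^n.
Matching x^n: (n+2)(n+1) a_{n+2} + (n(n-1) + n + 2) a_n = 0.
Thus a_{n+2} = (-n(n-1) - n - 2) / ((n+1)(n+2)) * a_n.

Check with a_0 = 1, a_1 = -2 (apply the recurrence for n = 0, 1, 2, 3): a_0 = 1, a_1 = -2, a_2 = -1, a_3 = 1, a_4 = 1/2, a_5 = -11/20.

a_(n+2) = (-n(n-1) - n - 2) / ((n+1)(n+2)) * a_n; check: a_0 = 1, a_1 = -2, a_2 = -1, a_3 = 1, a_4 = 1/2, a_5 = -11/20


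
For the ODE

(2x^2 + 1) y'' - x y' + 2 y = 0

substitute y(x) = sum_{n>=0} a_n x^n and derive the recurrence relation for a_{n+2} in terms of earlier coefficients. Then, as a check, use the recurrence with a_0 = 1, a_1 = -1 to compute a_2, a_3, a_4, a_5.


Substitute y = sum_n a_n x^n.
(1 + 2 x^2) y'' contributes (n+2)(n+1) a_{n+2} + 2 n(n-1) a_n at x^n.
-x y'(x) contributes -n a_n at x^n.
2 y(x) contributes 2 a_n at x^n.
Matching x^n: (n+2)(n+1) a_{n+2} + (2 n(n-1) - n + 2) a_n = 0.
Thus a_{n+2} = (-2 n(n-1) + n - 2) / ((n+1)(n+2)) * a_n.

Check with a_0 = 1, a_1 = -1 (apply the recurrence for n = 0, 1, 2, 3): a_0 = 1, a_1 = -1, a_2 = -1, a_3 = 1/6, a_4 = 1/3, a_5 = -11/120.

a_(n+2) = (-2 n(n-1) + n - 2) / ((n+1)(n+2)) * a_n; check: a_0 = 1, a_1 = -1, a_2 = -1, a_3 = 1/6, a_4 = 1/3, a_5 = -11/120


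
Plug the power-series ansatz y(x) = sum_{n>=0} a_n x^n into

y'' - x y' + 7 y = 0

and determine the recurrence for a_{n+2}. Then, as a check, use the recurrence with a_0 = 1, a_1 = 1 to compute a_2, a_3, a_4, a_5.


Substitute y = sum_n a_n x^n.
y''(x) has coefficient (n+2)(n+1) a_{n+2} at x^n;
-x y'(x) has coefficient -n a_n at x^n (shift);
7 y(x) has coefficient 7 a_n at x^n.
Matching x^n: (n+2)(n+1) a_{n+2} + (-n + 7) a_n = 0.
Thus a_{n+2} = (n - 7) / ((n+1)(n+2)) * a_n.

Check with a_0 = 1, a_1 = 1 (apply the recurrence for n = 0, 1, 2, 3): a_0 = 1, a_1 = 1, a_2 = -7/2, a_3 = -1, a_4 = 35/24, a_5 = 1/5.

a_(n+2) = (n - 7) / ((n+1)(n+2)) * a_n; check: a_0 = 1, a_1 = 1, a_2 = -7/2, a_3 = -1, a_4 = 35/24, a_5 = 1/5


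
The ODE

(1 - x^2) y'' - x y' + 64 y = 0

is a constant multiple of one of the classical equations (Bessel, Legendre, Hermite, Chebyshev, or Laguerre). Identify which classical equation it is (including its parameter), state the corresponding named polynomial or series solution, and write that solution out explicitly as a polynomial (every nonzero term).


The equation is already in a standard form:  (1 - x^2) y'' - x y' + 64 y = 0.
This matches the Chebyshev equation (1 - x^2) y'' - x y' + n^2 y = 0 (note the -x y' term, not -2x y') with n^2 = 64, so n = 8; the polynomial solution is T_8(x).
With y = sum_k a_k x^k, matching x^k gives (k+2)(k+1) a_{k+2} = (k^2 - n^2) a_k = (k - 8)(k + 8) a_k. The right side vanishes at k = 8, so the series with the parity of 8 terminates at degree 8.
Standard normalization: leading coefficient of T_n is 2^(n-1), so a_8 = 2^7 = 128. Work downward with a_k = (k+1)(k+2) a_{k+2} / ((k - 8)(k + 8)):
  a_6 = (7)(8)(128) / ((6 - 8)(6 + 8)) = 7168/(-28) = -256
  a_4 = (5)(6)(-256) / ((4 - 8)(4 + 8)) = -7680/(-48) = 160
  a_2 = (3)(4)(160) / ((2 - 8)(2 + 8)) = 1920/(-60) = -32
  a_0 = (1)(2)(-32) / ((0 - 8)(0 + 8)) = -64/(-64) = 1
Hence T_8(x) = 128 x^8 - 256 x^6 + 160 x^4 - 32 x^2 + 1.

T_8(x); series = 128 x^8 - 256 x^6 + 160 x^4 - 32 x^2 + 1


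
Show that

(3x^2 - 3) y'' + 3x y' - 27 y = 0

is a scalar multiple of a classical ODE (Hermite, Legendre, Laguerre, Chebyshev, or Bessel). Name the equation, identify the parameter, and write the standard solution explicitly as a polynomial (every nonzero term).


All three coefficients share the factor -3; dividing through by -3 gives  (1 - x^2) y'' - x y' + 9 y = 0.
This matches the Chebyshev equation (1 - x^2) y'' - x y' + n^2 y = 0 (note the -x y' term, not -2x y') with n^2 = 9, so n = 3; the polynomial solution is T_3(x).
With y = sum_k a_k x^k, matching x^k gives (k+2)(k+1) a_{k+2} = (k^2 - n^2) a_k = (k - 3)(k + 3) a_k. The right side vanishes at k = 3, so the series with the parity of 3 terminates at degree 3.
Standard normalization: leading coefficient of T_n is 2^(n-1), so a_3 = 2^2 = 4. Work downward with a_k = (k+1)(k+2) a_{k+2} / ((k - 3)(k + 3)):
  a_1 = (2)(3)(4) / ((1 - 3)(1 + 3)) = 24/(-8) = -3
Hence T_3(x) = 4 x^3 - 3 x.

T_3(x); series = 4 x^3 - 3 x


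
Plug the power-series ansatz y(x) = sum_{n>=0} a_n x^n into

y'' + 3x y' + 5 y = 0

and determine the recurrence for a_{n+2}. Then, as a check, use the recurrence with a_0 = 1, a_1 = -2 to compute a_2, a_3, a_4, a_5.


Substitute y = sum_n a_n x^n.
y''(x) has coefficient (n+2)(n+1) a_{n+2} at x^n;
3 x y'(x) has coefficient 3 n a_n at x^n (shift);
5 y(x) has coefficient 5 a_n at x^n.
Matching x^n: (n+2)(n+1) a_{n+2} + (3n + 5) a_n = 0.
Thus a_{n+2} = (-3n - 5) / ((n+1)(n+2)) * a_n.

Check with a_0 = 1, a_1 = -2 (apply the recurrence for n = 0, 1, 2, 3): a_0 = 1, a_1 = -2, a_2 = -5/2, a_3 = 8/3, a_4 = 55/24, a_5 = -28/15.

a_(n+2) = (-3n - 5) / ((n+1)(n+2)) * a_n; check: a_0 = 1, a_1 = -2, a_2 = -5/2, a_3 = 8/3, a_4 = 55/24, a_5 = -28/15


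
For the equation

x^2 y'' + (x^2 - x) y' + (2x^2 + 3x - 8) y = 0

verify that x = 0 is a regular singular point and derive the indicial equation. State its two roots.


Divide by x^2 to reach normal form y'' + P_1(x) y' + P_2(x) y = 0 with P_1(x) = 1 - 1/x and P_2(x) = 2 + 3/x - 8/x^2.
x = 0 is a singular point because the y'-coefficient 1 - 1/x has a pole at x = 0 and the y-coefficient 2 + 3/x - 8/x^2 has a pole at x = 0.
It is a regular singular point because x P_1(x) = p(x) = x - 1 and x^2 P_2(x) = q(x) = 2x^2 + 3x - 8 are polynomials, hence analytic at x = 0.
p(0) = -1,  q(0) = -8.
Indicial equation: r(r-1) + p(0) r + q(0) = 0, i.e. r^2 + (p(0) - 1) r + q(0) = 0, i.e. r^2 - 2 r - 8 = 0.
Discriminant: (-2)^2 - 4(-8) = 36, so r = (2 ± 6)/2.
Solving: r_1 = 4, r_2 = -2.

indicial: r^2 - 2 r - 8 = 0; roots r_1 = 4, r_2 = -2


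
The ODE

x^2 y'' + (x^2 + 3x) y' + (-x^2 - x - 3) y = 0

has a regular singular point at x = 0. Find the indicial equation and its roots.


Divide by x^2 to reach normal form y'' + P_1(x) y' + P_2(x) y = 0 with P_1(x) = 1 + 3/x and P_2(x) = -1 - 1/x - 3/x^2.
x = 0 is a singular point because the y'-coefficient 1 + 3/x has a pole at x = 0 and the y-coefficient -1 - 1/x - 3/x^2 has a pole at x = 0.
It is a regular singular point because x P_1(x) = p(x) = x + 3 and x^2 P_2(x) = q(x) = -x^2 - x - 3 are polynomials, hence analytic at x = 0.
p(0) = 3,  q(0) = -3.
Indicial equation: r(r-1) + p(0) r + q(0) = 0, i.e. r^2 + (p(0) - 1) r + q(0) = 0, i.e. r^2 + 2 r - 3 = 0.
Discriminant: (2)^2 - 4(-3) = 16, so r = (-2 ± 4)/2.
Solving: r_1 = 1, r_2 = -3.

indicial: r^2 + 2 r - 3 = 0; roots r_1 = 1, r_2 = -3


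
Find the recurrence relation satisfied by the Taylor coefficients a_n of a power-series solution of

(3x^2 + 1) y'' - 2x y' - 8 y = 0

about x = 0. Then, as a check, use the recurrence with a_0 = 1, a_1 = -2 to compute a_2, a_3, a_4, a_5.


Substitute y = sum_n a_n x^n.
(1 + 3 x^2) y'' contributes (n+2)(n+1) a_{n+2} + 3 n(n-1) a_n at x^n.
-2 x y'(x) contributes -2 n a_n at x^n.
-8 y(x) contributes -8 a_n at x^n.
Matching x^n: (n+2)(n+1) a_{n+2} + (3 n(n-1) - 2 n - 8) a_n = 0.
Thus a_{n+2} = (-3 n(n-1) + 2 n + 8) / ((n+1)(n+2)) * a_n.

Check with a_0 = 1, a_1 = -2 (apply the recurrence for n = 0, 1, 2, 3): a_0 = 1, a_1 = -2, a_2 = 4, a_3 = -10/3, a_4 = 2, a_5 = 2/3.

a_(n+2) = (-3 n(n-1) + 2 n + 8) / ((n+1)(n+2)) * a_n; check: a_0 = 1, a_1 = -2, a_2 = 4, a_3 = -10/3, a_4 = 2, a_5 = 2/3
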